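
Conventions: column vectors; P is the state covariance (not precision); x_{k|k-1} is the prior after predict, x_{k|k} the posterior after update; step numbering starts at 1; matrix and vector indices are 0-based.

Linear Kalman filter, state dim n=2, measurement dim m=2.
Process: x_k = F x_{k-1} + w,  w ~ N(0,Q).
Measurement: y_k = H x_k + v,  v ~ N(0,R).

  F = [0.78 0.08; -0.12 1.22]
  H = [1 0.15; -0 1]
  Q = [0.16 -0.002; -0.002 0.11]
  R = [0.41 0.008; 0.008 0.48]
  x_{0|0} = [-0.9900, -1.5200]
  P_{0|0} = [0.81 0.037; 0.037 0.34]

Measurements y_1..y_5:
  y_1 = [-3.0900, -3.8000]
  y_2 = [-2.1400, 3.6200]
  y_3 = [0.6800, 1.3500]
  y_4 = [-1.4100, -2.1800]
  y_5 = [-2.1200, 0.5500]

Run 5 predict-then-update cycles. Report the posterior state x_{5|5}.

step 1: x^-=[-0.8938, -1.7356]  P^-=[0.6596 -0.0098; -0.0098 0.6169]  S=[1.0805 0.0908; 0.0908 1.0969]  K=[0.6141 -0.0597; 0.0296 0.5600]  nu=[-1.9359, -2.0644]  x^+=[-1.9593, -2.9488]  P^+=[0.2549 -0.0238; -0.0238 0.2690]
step 2: x^-=[-1.7642, -3.3624]  P^-=[0.3138 -0.0220; -0.0220 0.5210]  S=[0.7289 0.0642; 0.0642 1.0010]  K=[0.4303 -0.0495; 0.0314 0.5185]  nu=[0.1285, 6.9824]  x^+=[-2.0548, 0.2619]  P^+=[0.1791 -0.0203; -0.0203 0.2491]
step 3: x^-=[-1.5818, 0.5660]  P^-=[0.2680 -0.0136; -0.0136 0.4893]  S=[0.6849 0.0678; 0.0678 0.9693]  K=[0.3924 -0.0415; 0.0376 0.5022]  nu=[2.1769, 0.7840]  x^+=[-0.7600, 1.0416]  P^+=[0.1631 -0.0168; -0.0168 0.2413]
step 4: x^-=[-0.5095, 1.3619]  P^-=[0.2587 -0.0095; -0.0095 0.4765]  S=[0.6765 0.0700; 0.0700 0.9565]  K=[0.3842 -0.0380; 0.0404 0.4952]  nu=[-1.1048, -3.5419]  x^+=[-0.7992, -0.4367]  P^+=[0.1595 -0.0152; -0.0152 0.2380]
step 5: x^-=[-0.6583, -0.4368]  P^-=[0.2567 -0.0080; -0.0080 0.4710]  S=[0.6749 0.0706; 0.0706 0.9510]  K=[0.3824 -0.0368; 0.0413 0.4922]  nu=[-1.3962, 0.9868]  x^+=[-1.2285, -0.0088]  P^+=[0.1587 -0.0146; -0.0146 0.2366]

x_post = [-1.2285, -0.0088]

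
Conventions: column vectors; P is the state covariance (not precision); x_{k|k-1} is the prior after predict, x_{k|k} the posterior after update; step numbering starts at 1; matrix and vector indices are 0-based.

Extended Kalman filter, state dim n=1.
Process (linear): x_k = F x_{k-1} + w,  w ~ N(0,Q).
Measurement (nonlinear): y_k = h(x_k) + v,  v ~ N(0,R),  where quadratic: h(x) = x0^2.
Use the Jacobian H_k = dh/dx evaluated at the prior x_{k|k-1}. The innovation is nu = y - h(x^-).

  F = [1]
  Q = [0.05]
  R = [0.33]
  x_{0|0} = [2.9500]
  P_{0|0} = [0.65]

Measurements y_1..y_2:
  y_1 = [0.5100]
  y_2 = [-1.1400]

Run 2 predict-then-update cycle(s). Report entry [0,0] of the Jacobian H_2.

step 1: x^-=[2.9500]  P^-=[0.7000]  H_jac=[5.9000]  S=[24.6970]  K=[0.1672]  nu=[-8.1925]  x^+=[1.5800]  P^+=[0.0094]
step 2: x^-=[1.5800]  P^-=[0.0594]  H_jac=[3.1600]  S=[0.9227]  K=[0.2033]  nu=[-3.6364]  x^+=[0.8408]  P^+=[0.0212]

H_jac[0,0] = 3.1600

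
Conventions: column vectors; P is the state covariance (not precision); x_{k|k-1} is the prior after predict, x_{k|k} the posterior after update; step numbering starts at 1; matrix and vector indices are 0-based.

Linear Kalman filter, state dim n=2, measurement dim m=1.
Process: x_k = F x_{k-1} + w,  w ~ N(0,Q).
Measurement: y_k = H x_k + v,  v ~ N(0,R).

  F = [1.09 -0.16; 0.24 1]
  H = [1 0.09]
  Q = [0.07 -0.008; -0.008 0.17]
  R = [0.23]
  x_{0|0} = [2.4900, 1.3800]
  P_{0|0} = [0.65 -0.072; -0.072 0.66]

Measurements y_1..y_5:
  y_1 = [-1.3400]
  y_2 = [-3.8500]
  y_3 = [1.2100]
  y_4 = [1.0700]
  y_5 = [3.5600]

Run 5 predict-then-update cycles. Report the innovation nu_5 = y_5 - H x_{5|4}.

innov = [3.1950]

step 1: x^-=[2.4933, 1.9776]  P^-=[0.8843 -0.0193; -0.0193 0.8329]  S=[1.1176]  K=[0.7897; 0.0498]  nu=[-4.0113]  x^+=[-0.6744, 1.7777]  P^+=[0.1873 -0.0632; -0.0632 0.8301]
step 2: x^-=[-1.0196, 1.6159]  P^-=[0.3359 -0.1583; -0.1583 0.9805]  S=[0.5453]  K=[0.5898; -0.1285]  nu=[-2.9758]  x^+=[-2.7747, 1.9983]  P^+=[0.1462 -0.1170; -0.1170 0.9715]
step 3: x^-=[-3.3442, 1.3324]  P^-=[0.3094 -0.2482; -0.2482 1.0938]  S=[0.5035]  K=[0.5700; -0.2975]  nu=[4.4343]  x^+=[-0.8166, 0.0132]  P^+=[0.1458 -0.1629; -0.1629 1.0492]
step 4: x^-=[-0.8922, -0.1828]  P^-=[0.3268 -0.3090; -0.3090 1.1495]  S=[0.5105]  K=[0.5857; -0.4026]  nu=[1.9787]  x^+=[0.2667, -0.9794]  P^+=[0.1517 -0.1886; -0.1886 1.0667]
step 5: x^-=[0.4474, -0.9154]  P^-=[0.3433 -0.3373; -0.3373 1.1549]  S=[0.5220]  K=[0.5996; -0.4471]  nu=[3.1950]  x^+=[2.3631, -2.3440]  P^+=[0.1557 -0.1974; -0.1974 1.0505]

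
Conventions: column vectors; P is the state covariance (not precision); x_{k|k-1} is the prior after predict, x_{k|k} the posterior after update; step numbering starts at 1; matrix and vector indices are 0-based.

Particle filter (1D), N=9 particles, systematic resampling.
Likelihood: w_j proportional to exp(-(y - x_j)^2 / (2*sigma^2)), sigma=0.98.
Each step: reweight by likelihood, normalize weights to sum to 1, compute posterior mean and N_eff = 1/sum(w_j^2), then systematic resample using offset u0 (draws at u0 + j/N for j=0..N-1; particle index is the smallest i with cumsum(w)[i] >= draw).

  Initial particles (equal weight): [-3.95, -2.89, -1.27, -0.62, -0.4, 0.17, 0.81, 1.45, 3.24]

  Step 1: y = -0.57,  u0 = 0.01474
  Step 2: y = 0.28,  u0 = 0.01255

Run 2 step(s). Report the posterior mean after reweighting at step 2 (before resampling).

post_mean = -0.2177

step 1: w=[0.0006, 0.0149, 0.1906, 0.2457, 0.2423, 0.1850, 0.0913, 0.0294, 0.0001]  mean=-0.3886  Neff=5.0236  idx=[1, 2, 3, 3, 4, 4, 4, 5, 6]
step 2: w=[0.0009, 0.0492, 0.1127, 0.1127, 0.1351, 0.1351, 0.1351, 0.1708, 0.1485]  mean=-0.2177  Neff=7.4756  idx=[1, 2, 3, 4, 5, 6, 6, 7, 8]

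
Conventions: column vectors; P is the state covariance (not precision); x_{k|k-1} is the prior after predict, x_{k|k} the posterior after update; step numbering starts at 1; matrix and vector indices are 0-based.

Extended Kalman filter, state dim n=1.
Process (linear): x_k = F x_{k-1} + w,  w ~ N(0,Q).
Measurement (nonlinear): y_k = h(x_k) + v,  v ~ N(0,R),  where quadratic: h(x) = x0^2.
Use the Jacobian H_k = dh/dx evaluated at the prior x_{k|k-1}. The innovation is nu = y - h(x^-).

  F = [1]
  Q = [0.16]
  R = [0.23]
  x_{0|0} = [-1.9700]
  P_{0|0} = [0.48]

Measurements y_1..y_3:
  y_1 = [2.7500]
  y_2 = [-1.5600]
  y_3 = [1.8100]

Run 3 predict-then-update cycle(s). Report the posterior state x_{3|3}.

x_post = [-1.1935]

step 1: x^-=[-1.9700]  P^-=[0.6400]  H_jac=[-3.9400]  S=[10.1651]  K=[-0.2481]  nu=[-1.1309]  x^+=[-1.6895]  P^+=[0.0145]
step 2: x^-=[-1.6895]  P^-=[0.1745]  H_jac=[-3.3789]  S=[2.2221]  K=[-0.2653]  nu=[-4.4143]  x^+=[-0.5183]  P^+=[0.0181]
step 3: x^-=[-0.5183]  P^-=[0.1781]  H_jac=[-1.0365]  S=[0.4213]  K=[-0.4381]  nu=[1.5414]  x^+=[-1.1935]  P^+=[0.0972]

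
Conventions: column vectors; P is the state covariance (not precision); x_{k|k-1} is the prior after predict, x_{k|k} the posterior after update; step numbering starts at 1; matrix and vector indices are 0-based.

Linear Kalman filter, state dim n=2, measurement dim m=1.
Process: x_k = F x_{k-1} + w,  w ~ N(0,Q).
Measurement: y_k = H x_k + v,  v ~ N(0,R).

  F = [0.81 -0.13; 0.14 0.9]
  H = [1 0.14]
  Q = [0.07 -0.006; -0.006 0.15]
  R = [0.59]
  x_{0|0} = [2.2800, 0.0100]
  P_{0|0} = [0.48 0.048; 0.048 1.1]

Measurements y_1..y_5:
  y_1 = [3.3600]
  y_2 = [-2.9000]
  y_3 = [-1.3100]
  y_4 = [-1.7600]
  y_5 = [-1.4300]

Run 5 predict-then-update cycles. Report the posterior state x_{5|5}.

x_post = [-0.9703, 1.0395]

step 1: x^-=[1.8455, 0.3282]  P^-=[0.3934 -0.0461; -0.0461 1.0625]  S=[0.9913]  K=[0.3903; 0.1035]  nu=[1.4686]  x^+=[2.4187, 0.4802]  P^+=[0.2424 -0.0862; -0.0862 1.0519]
step 2: x^-=[1.8967, 0.7708]  P^-=[0.2649 -0.1629; -0.1629 0.9851]  S=[0.8287]  K=[0.2922; -0.0301]  nu=[-4.9047]  x^+=[0.4635, 0.9185]  P^+=[0.1942 -0.1556; -0.1556 0.9843]
step 3: x^-=[0.2560, 0.8915]  P^-=[0.2468 -0.2097; -0.2097 0.9119]  S=[0.7960]  K=[0.2732; -0.1031]  nu=[-1.6909]  x^+=[-0.2059, 1.0658]  P^+=[0.1874 -0.1873; -0.1873 0.9034]
step 4: x^-=[-0.3053, 0.9304]  P^-=[0.2477 -0.2236; -0.2236 0.8383]  S=[0.7915]  K=[0.2734; -0.1342]  nu=[-1.5849]  x^+=[-0.7386, 1.1431]  P^+=[0.1885 -0.1945; -0.1945 0.8240]
step 5: x^-=[-0.7469, 0.9254]  P^-=[0.2486 -0.2193; -0.2193 0.7721]  S=[0.7923]  K=[0.2750; -0.1404]  nu=[-0.8127]  x^+=[-0.9703, 1.0395]  P^+=[0.1887 -0.1887; -0.1887 0.7565]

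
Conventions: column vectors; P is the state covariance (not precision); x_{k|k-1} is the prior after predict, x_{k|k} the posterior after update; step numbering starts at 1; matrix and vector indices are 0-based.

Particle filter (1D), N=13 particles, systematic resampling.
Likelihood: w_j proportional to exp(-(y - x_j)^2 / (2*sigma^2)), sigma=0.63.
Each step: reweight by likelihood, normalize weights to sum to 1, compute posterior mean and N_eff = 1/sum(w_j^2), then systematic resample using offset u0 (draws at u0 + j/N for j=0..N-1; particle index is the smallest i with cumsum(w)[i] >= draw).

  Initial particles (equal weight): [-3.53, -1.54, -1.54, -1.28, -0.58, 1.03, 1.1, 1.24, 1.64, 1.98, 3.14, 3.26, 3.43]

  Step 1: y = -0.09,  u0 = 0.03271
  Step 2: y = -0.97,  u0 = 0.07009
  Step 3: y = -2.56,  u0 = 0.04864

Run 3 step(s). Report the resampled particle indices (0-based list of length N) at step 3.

resampled_idx = [0, 0, 0, 0, 0, 1, 1, 2, 2, 3, 3, 3, 10]

step 1: w=[0.0000, 0.0454, 0.0454, 0.1078, 0.4744, 0.1322, 0.1078, 0.0691, 0.0148, 0.0029, 0.0000, 0.0000, 0.0000]  mean=-0.1825  Neff=3.6369  idx=[1, 3, 3, 4, 4, 4, 4, 4, 4, 5, 5, 6, 7]
step 2: w=[0.0896, 0.1196, 0.1196, 0.1114, 0.1114, 0.1114, 0.1114, 0.1114, 0.1114, 0.0009, 0.0009, 0.0006, 0.0003]  mean=-0.8291  Neff=8.9985  idx=[0, 1, 2, 2, 3, 4, 4, 5, 6, 6, 7, 8, 8]
step 3: w=[0.3771, 0.1776, 0.1776, 0.1776, 0.0100, 0.0100, 0.0100, 0.0100, 0.0100, 0.0100, 0.0100, 0.0100, 0.0100]  mean=-1.3149  Neff=4.2065  idx=[0, 0, 0, 0, 0, 1, 1, 2, 2, 3, 3, 3, 10]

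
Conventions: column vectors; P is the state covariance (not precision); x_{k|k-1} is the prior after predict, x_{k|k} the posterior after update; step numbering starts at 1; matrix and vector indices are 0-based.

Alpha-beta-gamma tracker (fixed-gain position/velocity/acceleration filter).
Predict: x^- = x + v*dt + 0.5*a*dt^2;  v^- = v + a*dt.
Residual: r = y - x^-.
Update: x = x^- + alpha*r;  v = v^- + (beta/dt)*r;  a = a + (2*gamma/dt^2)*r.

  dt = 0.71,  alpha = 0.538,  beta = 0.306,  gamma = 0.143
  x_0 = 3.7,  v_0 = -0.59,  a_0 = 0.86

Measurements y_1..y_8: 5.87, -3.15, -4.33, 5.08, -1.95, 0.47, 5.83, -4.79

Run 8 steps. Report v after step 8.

v_post = 5.0668

step 1: x_pred=3.4979  r=2.3721  x^+=4.7741  v^+=1.0430  a^+=2.2058
step 2: x_pred=6.0706  r=-9.2206  x^+=1.1099  v^+=-1.3648  a^+=-3.0254
step 3: x_pred=-0.6217  r=-3.7083  x^+=-2.6168  v^+=-5.1111  a^+=-5.1293
step 4: x_pred=-7.5385  r=12.6185  x^+=-0.7497  v^+=-3.3145  a^+=2.0298
step 5: x_pred=-2.5915  r=0.6415  x^+=-2.2464  v^+=-1.5970  a^+=2.3937
step 6: x_pred=-2.7769  r=3.2469  x^+=-1.0301  v^+=1.5019  a^+=4.2358
step 7: x_pred=1.1039  r=4.7261  x^+=3.6466  v^+=6.5462  a^+=6.9171
step 8: x_pred=10.0378  r=-14.8278  x^+=2.0605  v^+=5.0668  a^+=-1.4954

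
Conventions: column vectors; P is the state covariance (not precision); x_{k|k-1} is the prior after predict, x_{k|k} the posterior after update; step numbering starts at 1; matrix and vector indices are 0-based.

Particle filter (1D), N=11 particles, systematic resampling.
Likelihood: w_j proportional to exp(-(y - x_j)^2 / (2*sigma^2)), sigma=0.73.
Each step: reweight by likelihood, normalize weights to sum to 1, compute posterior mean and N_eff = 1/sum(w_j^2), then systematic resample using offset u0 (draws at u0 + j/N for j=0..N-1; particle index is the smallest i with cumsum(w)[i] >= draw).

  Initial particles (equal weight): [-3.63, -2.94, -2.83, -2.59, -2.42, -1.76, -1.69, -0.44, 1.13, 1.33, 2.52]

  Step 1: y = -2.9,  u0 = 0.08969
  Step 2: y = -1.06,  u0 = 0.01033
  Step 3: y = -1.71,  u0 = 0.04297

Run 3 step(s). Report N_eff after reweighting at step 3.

N_eff = 9.8588

step 1: w=[0.1245, 0.2050, 0.2043, 0.1876, 0.1654, 0.0606, 0.0520, 0.0007, 0.0000, 0.0000, 0.0000]  mean=-2.7135  Neff=5.9469  idx=[0, 1, 1, 2, 2, 3, 3, 4, 4, 5, 6]
step 2: w=[0.0010, 0.0175, 0.0175, 0.0255, 0.0255, 0.0536, 0.0536, 0.0849, 0.0849, 0.3042, 0.3319]  mean=-2.0354  Neff=4.4490  idx=[1, 5, 6, 8, 9, 9, 9, 9, 10, 10, 10]
step 3: w=[0.0274, 0.0548, 0.0548, 0.0706, 0.1131, 0.1131, 0.1131, 0.1131, 0.1133, 0.1133, 0.1133]  mean=-1.9062  Neff=9.8588  idx=[1, 2, 4, 4, 5, 6, 7, 8, 8, 9, 10]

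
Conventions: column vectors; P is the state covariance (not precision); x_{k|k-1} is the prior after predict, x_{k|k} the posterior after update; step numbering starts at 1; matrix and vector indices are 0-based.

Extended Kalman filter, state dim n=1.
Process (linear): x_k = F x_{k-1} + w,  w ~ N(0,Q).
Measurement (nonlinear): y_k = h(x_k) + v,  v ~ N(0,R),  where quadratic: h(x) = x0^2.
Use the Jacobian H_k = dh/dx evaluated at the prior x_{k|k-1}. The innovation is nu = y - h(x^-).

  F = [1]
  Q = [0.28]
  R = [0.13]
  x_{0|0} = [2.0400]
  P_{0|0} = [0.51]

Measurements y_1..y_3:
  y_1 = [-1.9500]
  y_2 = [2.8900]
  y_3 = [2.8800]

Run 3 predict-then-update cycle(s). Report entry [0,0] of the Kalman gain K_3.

step 1: x^-=[2.0400]  P^-=[0.7900]  H_jac=[4.0800]  S=[13.2807]  K=[0.2427]  nu=[-6.1116]  x^+=[0.5567]  P^+=[0.0077]
step 2: x^-=[0.5567]  P^-=[0.2877]  H_jac=[1.1134]  S=[0.4867]  K=[0.6582]  nu=[2.5801]  x^+=[2.2550]  P^+=[0.0769]
step 3: x^-=[2.2550]  P^-=[0.3569]  H_jac=[4.5100]  S=[7.3884]  K=[0.2178]  nu=[-2.2050]  x^+=[1.7747]  P^+=[0.0063]

K[0,0] = 0.2178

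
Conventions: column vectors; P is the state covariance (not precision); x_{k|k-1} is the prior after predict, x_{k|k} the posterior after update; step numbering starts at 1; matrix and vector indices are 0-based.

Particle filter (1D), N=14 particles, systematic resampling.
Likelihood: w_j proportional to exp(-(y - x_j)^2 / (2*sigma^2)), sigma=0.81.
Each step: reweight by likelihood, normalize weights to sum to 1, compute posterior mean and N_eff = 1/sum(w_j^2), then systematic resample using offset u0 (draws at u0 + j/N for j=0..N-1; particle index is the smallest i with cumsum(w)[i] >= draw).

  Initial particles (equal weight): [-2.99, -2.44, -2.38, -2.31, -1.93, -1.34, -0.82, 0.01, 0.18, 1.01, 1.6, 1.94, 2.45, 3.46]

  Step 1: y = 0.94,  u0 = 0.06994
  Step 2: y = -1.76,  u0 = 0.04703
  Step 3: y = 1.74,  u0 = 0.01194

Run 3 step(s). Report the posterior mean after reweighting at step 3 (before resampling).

step 1: w=[0.0000, 0.0000, 0.0001, 0.0001, 0.0005, 0.0052, 0.0259, 0.1421, 0.1768, 0.2736, 0.1970, 0.1282, 0.0483, 0.0022]  mean=0.9696  Neff=5.4177  idx=[7, 7, 8, 8, 9, 9, 9, 9, 10, 10, 10, 11, 11, 13]
step 2: w=[0.2968, 0.2968, 0.1835, 0.1835, 0.0093, 0.0093, 0.0093, 0.0093, 0.0006, 0.0006, 0.0006, 0.0001, 0.0001, 0.0000]  mean=0.1129  Neff=4.0997  idx=[0, 0, 0, 0, 1, 1, 1, 1, 2, 2, 2, 3, 3, 5]
step 3: w=[0.0451, 0.0451, 0.0451, 0.0451, 0.0451, 0.0451, 0.0451, 0.0451, 0.0691, 0.0691, 0.0691, 0.0691, 0.0691, 0.2940]  mean=0.3627  Neff=7.9036  idx=[0, 1, 3, 5, 6, 8, 9, 10, 11, 12, 13, 13, 13, 13]

post_mean = 0.3627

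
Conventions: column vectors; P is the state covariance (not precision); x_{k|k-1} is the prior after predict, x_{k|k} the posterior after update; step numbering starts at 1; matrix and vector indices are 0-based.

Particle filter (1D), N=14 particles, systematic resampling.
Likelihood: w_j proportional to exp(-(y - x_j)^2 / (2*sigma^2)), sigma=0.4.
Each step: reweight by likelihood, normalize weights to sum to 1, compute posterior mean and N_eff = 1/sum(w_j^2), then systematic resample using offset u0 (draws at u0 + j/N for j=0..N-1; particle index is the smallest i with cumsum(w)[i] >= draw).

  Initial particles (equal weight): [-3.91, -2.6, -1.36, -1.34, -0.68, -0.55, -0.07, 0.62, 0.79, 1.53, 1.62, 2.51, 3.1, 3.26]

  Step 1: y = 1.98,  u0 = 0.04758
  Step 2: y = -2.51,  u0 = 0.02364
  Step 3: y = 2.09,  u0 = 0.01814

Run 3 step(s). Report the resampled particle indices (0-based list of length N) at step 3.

step 1: w=[0.0000, 0.0000, 0.0000, 0.0000, 0.0000, 0.0000, 0.0000, 0.0019, 0.0072, 0.3210, 0.4031, 0.2512, 0.0120, 0.0036]  mean=1.8305  Neff=3.0410  idx=[9, 9, 9, 9, 10, 10, 10, 10, 10, 10, 11, 11, 11, 11]
step 2: w=[0.2173, 0.2173, 0.2173, 0.2173, 0.0218, 0.0218, 0.0218, 0.0218, 0.0218, 0.0218, 0.0000, 0.0000, 0.0000, 0.0000]  mean=1.5418  Neff=5.2176  idx=[0, 0, 0, 1, 1, 1, 2, 2, 2, 3, 3, 3, 4, 7]
step 3: w=[0.0682, 0.0682, 0.0682, 0.0682, 0.0682, 0.0682, 0.0682, 0.0682, 0.0682, 0.0682, 0.0682, 0.0682, 0.0911, 0.0911]  mean=1.5464  Neff=13.8260  idx=[0, 1, 2, 3, 4, 5, 6, 7, 8, 9, 10, 11, 12, 13]

resampled_idx = [0, 1, 2, 3, 4, 5, 6, 7, 8, 9, 10, 11, 12, 13]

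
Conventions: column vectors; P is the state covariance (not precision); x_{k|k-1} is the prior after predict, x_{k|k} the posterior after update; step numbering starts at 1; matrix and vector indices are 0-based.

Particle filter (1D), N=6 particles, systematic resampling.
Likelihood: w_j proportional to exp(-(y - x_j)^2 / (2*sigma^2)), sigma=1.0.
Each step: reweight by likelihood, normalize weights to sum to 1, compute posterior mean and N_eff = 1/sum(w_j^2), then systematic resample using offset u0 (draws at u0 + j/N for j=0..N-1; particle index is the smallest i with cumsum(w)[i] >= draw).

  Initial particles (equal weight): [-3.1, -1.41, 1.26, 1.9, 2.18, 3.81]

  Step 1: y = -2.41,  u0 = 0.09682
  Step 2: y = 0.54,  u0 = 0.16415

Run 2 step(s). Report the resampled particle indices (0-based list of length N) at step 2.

resampled_idx = [3, 3, 4, 4, 5, 5]

step 1: w=[0.5646, 0.4345, 0.0009, 0.0001, 0.0000, 0.0000]  mean=-2.3616  Neff=1.9703  idx=[0, 0, 0, 1, 1, 1]
step 2: w=[0.0029, 0.0029, 0.0029, 0.3304, 0.3304, 0.3304]  mean=-1.4249  Neff=3.0533  idx=[3, 3, 4, 4, 5, 5]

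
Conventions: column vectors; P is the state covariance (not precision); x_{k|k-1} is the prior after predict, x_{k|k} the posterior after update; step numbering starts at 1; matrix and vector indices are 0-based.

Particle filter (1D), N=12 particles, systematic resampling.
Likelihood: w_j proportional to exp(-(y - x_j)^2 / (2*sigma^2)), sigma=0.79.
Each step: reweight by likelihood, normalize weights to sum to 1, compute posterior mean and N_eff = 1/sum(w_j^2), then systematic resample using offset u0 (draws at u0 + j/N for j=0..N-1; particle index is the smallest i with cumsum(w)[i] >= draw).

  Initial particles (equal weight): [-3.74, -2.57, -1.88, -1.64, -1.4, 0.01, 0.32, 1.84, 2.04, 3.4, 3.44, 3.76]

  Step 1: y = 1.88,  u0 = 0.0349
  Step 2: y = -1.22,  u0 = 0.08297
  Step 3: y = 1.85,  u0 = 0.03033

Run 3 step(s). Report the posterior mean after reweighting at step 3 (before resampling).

step 1: w=[0.0000, 0.0000, 0.0000, 0.0000, 0.0001, 0.0239, 0.0560, 0.3932, 0.3857, 0.0618, 0.0560, 0.0232]  mean=2.0186  Neff=3.1788  idx=[6, 7, 7, 7, 7, 7, 8, 8, 8, 8, 9, 10]
step 2: w=[0.9767, 0.0036, 0.0036, 0.0036, 0.0036, 0.0036, 0.0013, 0.0013, 0.0013, 0.0013, 0.0000, 0.0000]  mean=0.3564  Neff=1.0481  idx=[0, 0, 0, 0, 0, 0, 0, 0, 0, 0, 0, 9]
step 3: w=[0.0577, 0.0577, 0.0577, 0.0577, 0.0577, 0.0577, 0.0577, 0.0577, 0.0577, 0.0577, 0.0577, 0.3655]  mean=0.9487  Neff=5.8749  idx=[0, 1, 3, 4, 6, 7, 9, 10, 11, 11, 11, 11]

post_mean = 0.9487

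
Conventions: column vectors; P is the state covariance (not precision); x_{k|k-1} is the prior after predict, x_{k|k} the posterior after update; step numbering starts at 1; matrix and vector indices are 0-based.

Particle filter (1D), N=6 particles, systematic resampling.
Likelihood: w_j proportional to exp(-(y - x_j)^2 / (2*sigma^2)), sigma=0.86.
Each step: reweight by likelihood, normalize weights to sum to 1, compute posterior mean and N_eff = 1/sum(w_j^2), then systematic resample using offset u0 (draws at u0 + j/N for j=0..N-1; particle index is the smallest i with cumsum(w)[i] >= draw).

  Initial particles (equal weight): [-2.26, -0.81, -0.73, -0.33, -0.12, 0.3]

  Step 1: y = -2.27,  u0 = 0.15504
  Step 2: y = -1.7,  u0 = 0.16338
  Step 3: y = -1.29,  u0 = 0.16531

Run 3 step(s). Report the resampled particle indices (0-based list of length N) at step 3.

step 1: w=[0.6362, 0.1506, 0.1280, 0.0500, 0.0280, 0.0073]  mean=-1.6708  Neff=2.2366  idx=[0, 0, 0, 1, 2, 4]
step 2: w=[0.2171, 0.2171, 0.2171, 0.1571, 0.1421, 0.0496]  mean=-1.7087  Neff=5.2998  idx=[0, 1, 2, 3, 4, 5]
step 3: w=[0.1451, 0.1451, 0.1451, 0.2345, 0.2217, 0.1086]  mean=-1.3483  Neff=5.5845  idx=[1, 2, 3, 3, 4, 5]

resampled_idx = [1, 2, 3, 3, 4, 5]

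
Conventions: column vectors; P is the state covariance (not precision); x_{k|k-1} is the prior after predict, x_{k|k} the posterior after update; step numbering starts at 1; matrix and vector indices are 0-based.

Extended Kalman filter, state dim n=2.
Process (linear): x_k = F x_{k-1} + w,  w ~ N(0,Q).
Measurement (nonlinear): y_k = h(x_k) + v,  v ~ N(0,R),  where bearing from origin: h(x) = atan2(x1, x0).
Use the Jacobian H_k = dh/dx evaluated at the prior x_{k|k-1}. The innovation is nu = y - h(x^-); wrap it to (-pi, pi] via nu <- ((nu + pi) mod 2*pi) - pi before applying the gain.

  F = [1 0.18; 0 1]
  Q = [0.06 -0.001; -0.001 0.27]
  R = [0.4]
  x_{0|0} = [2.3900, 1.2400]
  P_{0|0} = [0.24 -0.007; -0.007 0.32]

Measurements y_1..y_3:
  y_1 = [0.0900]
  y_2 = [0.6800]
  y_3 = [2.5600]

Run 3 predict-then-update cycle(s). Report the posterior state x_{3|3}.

x_post = [3.1316, 2.3538]

step 1: x^-=[2.6132, 1.2400]  P^-=[0.3078 0.0496; 0.0496 0.5900]  H_jac=[-0.1482 0.3123]  S=[0.4597]  K=[-0.0655; 0.3849]  nu=[-0.3531]  x^+=[2.6363, 1.1041]  P^+=[0.3059 0.0612; 0.0612 0.5219]
step 2: x^-=[2.8351, 1.1041]  P^-=[0.4048 0.1541; 0.1541 0.7919]  H_jac=[-0.1193 0.3063]  S=[0.4688]  K=[-0.0023; 0.4782]  nu=[0.3086]  x^+=[2.8344, 1.2517]  P^+=[0.4048 0.1547; 0.1547 0.6847]
step 3: x^-=[3.0597, 1.2517]  P^-=[0.5427 0.2769; 0.2769 0.9547]  H_jac=[-0.1145 0.2800]  S=[0.4642]  K=[0.0331; 0.5075]  nu=[2.1717]  x^+=[3.1316, 2.3538]  P^+=[0.5422 0.2691; 0.2691 0.8352]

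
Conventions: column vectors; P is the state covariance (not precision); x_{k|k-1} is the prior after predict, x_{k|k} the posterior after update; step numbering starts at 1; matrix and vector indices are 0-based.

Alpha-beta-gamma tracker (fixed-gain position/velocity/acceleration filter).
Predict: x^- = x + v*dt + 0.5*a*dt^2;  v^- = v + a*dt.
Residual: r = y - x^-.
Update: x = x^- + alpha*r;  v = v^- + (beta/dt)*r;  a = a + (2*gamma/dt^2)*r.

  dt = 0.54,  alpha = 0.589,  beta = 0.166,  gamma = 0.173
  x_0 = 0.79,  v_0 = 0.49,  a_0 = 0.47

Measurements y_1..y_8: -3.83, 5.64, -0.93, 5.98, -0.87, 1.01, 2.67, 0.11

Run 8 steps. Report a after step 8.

step 1: x_pred=1.1231  r=-4.9531  x^+=-1.7943  v^+=-0.7788  a^+=-5.4072
step 2: x_pred=-3.0032  r=8.6432  x^+=2.0876  v^+=-1.0417  a^+=4.8485
step 3: x_pred=2.2320  r=-3.1620  x^+=0.3696  v^+=0.6044  a^+=1.0966
step 4: x_pred=0.8559  r=5.1241  x^+=3.8740  v^+=2.7718  a^+=7.1766
step 5: x_pred=6.4171  r=-7.2871  x^+=2.1250  v^+=4.4070  a^+=-1.4699
step 6: x_pred=4.2905  r=-3.2805  x^+=2.3583  v^+=2.6048  a^+=-5.3624
step 7: x_pred=2.9831  r=-0.3131  x^+=2.7987  v^+=-0.3871  a^+=-5.7339
step 8: x_pred=1.7536  r=-1.6436  x^+=0.7855  v^+=-3.9886  a^+=-7.6841

a_post = -7.6841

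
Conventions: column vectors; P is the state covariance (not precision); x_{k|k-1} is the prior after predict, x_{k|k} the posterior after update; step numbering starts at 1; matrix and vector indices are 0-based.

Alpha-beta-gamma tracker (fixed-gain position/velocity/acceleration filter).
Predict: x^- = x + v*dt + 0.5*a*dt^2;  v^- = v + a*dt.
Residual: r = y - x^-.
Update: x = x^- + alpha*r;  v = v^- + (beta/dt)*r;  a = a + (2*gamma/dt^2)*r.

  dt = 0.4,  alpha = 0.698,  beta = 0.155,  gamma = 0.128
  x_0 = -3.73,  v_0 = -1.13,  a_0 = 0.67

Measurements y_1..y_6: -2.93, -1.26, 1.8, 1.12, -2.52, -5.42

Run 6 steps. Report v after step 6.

v_post = 1.2919

step 1: x_pred=-4.1284  r=1.1984  x^+=-3.2919  v^+=-0.3976  a^+=2.5874
step 2: x_pred=-3.2440  r=1.9840  x^+=-1.8592  v^+=1.4061  a^+=5.7618
step 3: x_pred=-0.8358  r=2.6358  x^+=1.0040  v^+=4.7322  a^+=9.9790
step 4: x_pred=3.6952  r=-2.5752  x^+=1.8977  v^+=7.7259  a^+=5.8587
step 5: x_pred=5.4568  r=-7.9768  x^+=-0.1110  v^+=6.9784  a^+=-6.9042
step 6: x_pred=2.1280  r=-7.5480  x^+=-3.1405  v^+=1.2919  a^+=-18.9810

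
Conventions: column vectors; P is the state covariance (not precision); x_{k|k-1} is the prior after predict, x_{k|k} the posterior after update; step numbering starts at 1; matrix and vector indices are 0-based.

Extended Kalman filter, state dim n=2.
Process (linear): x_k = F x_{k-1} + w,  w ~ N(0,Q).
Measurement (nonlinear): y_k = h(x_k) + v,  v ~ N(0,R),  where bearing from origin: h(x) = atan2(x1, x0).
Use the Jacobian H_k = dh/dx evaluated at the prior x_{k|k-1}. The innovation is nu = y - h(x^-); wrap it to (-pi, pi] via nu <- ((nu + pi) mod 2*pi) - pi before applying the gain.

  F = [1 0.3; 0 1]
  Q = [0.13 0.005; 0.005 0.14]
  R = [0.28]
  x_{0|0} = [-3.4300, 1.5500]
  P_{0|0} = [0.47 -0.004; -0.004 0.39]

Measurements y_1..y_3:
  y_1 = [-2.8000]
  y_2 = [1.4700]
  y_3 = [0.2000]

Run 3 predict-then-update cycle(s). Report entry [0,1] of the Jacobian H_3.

H_jac[0,1] = -0.2636

step 1: x^-=[-2.9650, 1.5500]  P^-=[0.6327 0.1180; 0.1180 0.5300]  H_jac=[-0.1385 -0.2649]  S=[0.3380]  K=[-0.3517; -0.4637]  nu=[0.8233]  x^+=[-3.2546, 1.1682]  P^+=[0.5909 0.0629; 0.0629 0.4573]
step 2: x^-=[-2.9041, 1.1682]  P^-=[0.7998 0.2051; 0.2051 0.5973]  H_jac=[-0.1192 -0.2964]  S=[0.3583]  K=[-0.4357; -0.5623]  nu=[-1.2891]  x^+=[-2.3424, 1.8931]  P^+=[0.7317 0.1173; 0.1173 0.4840]
step 3: x^-=[-1.7745, 1.8931]  P^-=[0.9757 0.2675; 0.2675 0.6240]  H_jac=[-0.2812 -0.2636]  S=[0.4401]  K=[-0.7835; -0.5446]  nu=[-2.1239]  x^+=[-0.1104, 3.0497]  P^+=[0.7055 0.0797; 0.0797 0.4935]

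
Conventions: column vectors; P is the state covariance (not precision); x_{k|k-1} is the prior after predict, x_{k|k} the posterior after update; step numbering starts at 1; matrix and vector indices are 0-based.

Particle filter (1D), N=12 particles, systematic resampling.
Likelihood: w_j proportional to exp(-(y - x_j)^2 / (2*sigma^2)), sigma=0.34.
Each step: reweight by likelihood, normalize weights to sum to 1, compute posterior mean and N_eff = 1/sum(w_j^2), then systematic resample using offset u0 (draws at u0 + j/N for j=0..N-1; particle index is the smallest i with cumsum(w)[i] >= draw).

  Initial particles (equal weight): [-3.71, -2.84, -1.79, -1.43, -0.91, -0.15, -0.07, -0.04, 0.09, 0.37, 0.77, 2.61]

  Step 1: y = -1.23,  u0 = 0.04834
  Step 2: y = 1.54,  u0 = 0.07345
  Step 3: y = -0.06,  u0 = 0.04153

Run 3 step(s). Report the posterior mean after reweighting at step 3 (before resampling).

step 1: w=[0.0000, 0.0000, 0.1469, 0.4798, 0.3663, 0.0037, 0.0017, 0.0012, 0.0003, 0.0000, 0.0000, 0.0000]  mean=-1.2832  Neff=2.5906  idx=[2, 2, 3, 3, 3, 3, 3, 4, 4, 4, 4, 4]
step 2: w=[0.0000, 0.0000, 0.0000, 0.0000, 0.0000, 0.0000, 0.0000, 0.2000, 0.2000, 0.2000, 0.2000, 0.2000]  mean=-0.9100  Neff=5.0001  idx=[7, 7, 8, 8, 9, 9, 9, 10, 10, 11, 11, 11]
step 3: w=[0.0833, 0.0833, 0.0833, 0.0833, 0.0833, 0.0833, 0.0833, 0.0833, 0.0833, 0.0833, 0.0833, 0.0833]  mean=-0.9100  Neff=12.0000  idx=[0, 1, 2, 3, 4, 5, 6, 7, 8, 9, 10, 11]

post_mean = -0.9100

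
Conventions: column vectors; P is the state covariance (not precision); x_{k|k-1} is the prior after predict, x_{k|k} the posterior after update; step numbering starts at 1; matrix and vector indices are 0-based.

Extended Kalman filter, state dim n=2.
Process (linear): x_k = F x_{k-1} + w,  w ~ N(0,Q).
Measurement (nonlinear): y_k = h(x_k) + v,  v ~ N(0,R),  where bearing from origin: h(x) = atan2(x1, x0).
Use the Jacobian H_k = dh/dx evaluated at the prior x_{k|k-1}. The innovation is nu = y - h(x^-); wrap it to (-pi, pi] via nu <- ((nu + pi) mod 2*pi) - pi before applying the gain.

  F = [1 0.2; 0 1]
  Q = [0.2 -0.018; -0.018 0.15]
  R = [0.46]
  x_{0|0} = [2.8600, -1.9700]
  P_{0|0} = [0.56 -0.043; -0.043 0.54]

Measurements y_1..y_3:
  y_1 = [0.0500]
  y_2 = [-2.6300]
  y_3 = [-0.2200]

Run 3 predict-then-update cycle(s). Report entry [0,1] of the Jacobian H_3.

step 1: x^-=[2.4660, -1.9700]  P^-=[0.7644 0.0470; 0.0470 0.6900]  H_jac=[0.1978 0.2475]  S=[0.5368]  K=[0.3033; 0.3355]  nu=[0.7240]  x^+=[2.6856, -1.7271]  P^+=[0.7150 -0.0076; -0.0076 0.6296]
step 2: x^-=[2.3402, -1.7271]  P^-=[0.9372 0.1003; 0.1003 0.7796]  H_jac=[0.2042 0.2766]  S=[0.5701]  K=[0.3843; 0.4142]  nu=[-1.9942]  x^+=[1.5738, -2.5532]  P^+=[0.8530 0.0095; 0.0095 0.6818]
step 3: x^-=[1.0631, -2.5532]  P^-=[1.0841 0.1279; 0.1279 0.8318]  H_jac=[0.3338 0.1390]  S=[0.6087]  K=[0.6236; 0.2601]  nu=[0.9562]  x^+=[1.6595, -2.3045]  P^+=[0.8473 0.0292; 0.0292 0.7906]

H_jac[0,1] = 0.1390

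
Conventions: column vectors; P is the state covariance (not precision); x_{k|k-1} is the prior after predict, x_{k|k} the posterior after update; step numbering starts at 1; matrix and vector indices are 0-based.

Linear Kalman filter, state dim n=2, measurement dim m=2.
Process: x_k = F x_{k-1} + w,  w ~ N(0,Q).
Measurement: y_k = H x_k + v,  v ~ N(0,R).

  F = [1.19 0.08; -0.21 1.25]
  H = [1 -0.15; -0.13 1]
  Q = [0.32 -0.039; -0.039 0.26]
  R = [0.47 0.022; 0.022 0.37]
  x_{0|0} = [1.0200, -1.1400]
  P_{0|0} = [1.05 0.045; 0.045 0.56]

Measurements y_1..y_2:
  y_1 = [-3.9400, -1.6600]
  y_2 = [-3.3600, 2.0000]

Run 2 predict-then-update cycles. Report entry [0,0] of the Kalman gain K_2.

K[0,0] = 0.6448

step 1: x^-=[1.1226, -1.6392]  P^-=[1.8191 -0.1792; -0.1792 1.1577]  S=[2.3689 -0.5708; -0.5708 1.6050]  K=[0.7840 0.0199; 0.0310 0.7468]  nu=[-5.3085, 0.1251]  x^+=[-3.0369, -1.7103]  P^+=[0.3800 0.0740; 0.0740 0.2866]
step 2: x^-=[-3.7508, -1.5002]  P^-=[0.8741 0.0035; 0.0035 0.6858]  S=[1.3585 -0.1909; -0.1909 1.0696]  K=[0.6448 0.0121; 0.0173 0.6438]  nu=[0.1658, 3.0126]  x^+=[-3.6074, 0.4422]  P^+=[0.3122 0.0593; 0.0593 0.2463]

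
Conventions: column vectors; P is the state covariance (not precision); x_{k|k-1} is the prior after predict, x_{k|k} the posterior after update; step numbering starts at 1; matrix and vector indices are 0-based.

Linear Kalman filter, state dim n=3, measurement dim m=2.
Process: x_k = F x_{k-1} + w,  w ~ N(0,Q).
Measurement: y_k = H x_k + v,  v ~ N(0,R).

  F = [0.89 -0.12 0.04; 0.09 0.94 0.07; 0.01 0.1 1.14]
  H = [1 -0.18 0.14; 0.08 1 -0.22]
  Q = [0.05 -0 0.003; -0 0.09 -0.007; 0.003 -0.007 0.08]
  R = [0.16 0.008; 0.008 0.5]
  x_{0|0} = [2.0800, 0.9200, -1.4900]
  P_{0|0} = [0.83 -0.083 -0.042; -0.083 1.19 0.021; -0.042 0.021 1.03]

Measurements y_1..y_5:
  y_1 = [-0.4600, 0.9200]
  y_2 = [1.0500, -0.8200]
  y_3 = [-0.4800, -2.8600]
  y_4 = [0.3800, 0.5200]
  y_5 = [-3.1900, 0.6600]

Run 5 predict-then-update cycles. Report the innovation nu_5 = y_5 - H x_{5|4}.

innov = [-3.2750, 1.0477]

step 1: x^-=[1.6812, 0.9477, -1.5858]  P^-=[0.7408 -0.1356 -0.0096; -0.1356 1.1414 0.2046; -0.0096 0.2046 1.4342]  S=[1.0017 -0.2772; -0.2772 1.6042]  K=[0.7874 0.0898; -0.1308 0.6541; 0.1416 -0.0452]  nu=[-1.7486, -0.5111]  x^+=[0.2584, 0.8422, -1.8103]  P^+=[0.1460 0.0129 -0.1211; 0.0129 0.3905 0.2979; -0.1211 0.2979 1.4073]
step 2: x^-=[0.0565, 0.6882, -1.9769]  P^-=[0.1593 -0.0171 -0.0976; -0.0171 0.4830 0.4511; -0.0976 0.4511 1.9781]  S=[0.3298 -0.0425; -0.0425 0.8819]  K=[0.4562 0.0415; -0.0683 0.4302; 0.3007 0.0237]  nu=[1.3941, -1.9476]  x^+=[0.6118, -0.2450, -1.6039]  P^+=[0.0907 -0.0143 -0.1427; -0.0143 0.3157 0.4543; -0.1427 0.4543 1.9484]
step 3: x^-=[0.5097, -0.2876, -1.8469]  P^-=[0.1181 -0.0308 -0.1176; -0.0308 0.4348 0.6533; -0.1176 0.6533 2.7156]  S=[0.2906 -0.0330; -0.0330 0.7787]  K=[0.3711 0.0215; -0.0187 0.3698; 0.5083 0.0811]  nu=[-0.7829, -3.0195]  x^+=[0.1543, -1.3896, -2.4898]  P^+=[0.0782 -0.0305 -0.1724; -0.0305 0.3277 0.6388; -0.1724 0.6388 2.6381]
step 4: x^-=[0.2045, -1.4666, -2.9758]  P^-=[0.1090 -0.0412 -0.1424; -0.0412 0.4699 0.9050; -0.1424 0.9050 3.6534]  S=[0.2852 -0.0287; -0.0287 0.7476]  K=[0.3394 0.0115; 0.0395 0.3593; 0.7379 0.1486]  nu=[0.3281, 1.3156]  x^+=[0.3310, -0.9810, -2.5382]  P^+=[0.0763 -0.0446 -0.2134; -0.0446 0.3737 0.8646; -0.2134 0.8646 3.4879]
step 5: x^-=[0.3108, -1.0700, -2.9884]  P^-=[0.1074 -0.0519 -0.1771; -0.0519 0.5415 1.2162; -0.1771 1.2162 4.8088]  S=[0.2870 -0.0247; -0.0247 0.7377]  K=[0.3208 0.0048; 0.1046 0.3692; 0.9856 0.2284]  nu=[-3.2750, 1.0477]  x^+=[-0.7347, -1.0258, -5.9768]  P^+=[0.0779 -0.0599 -0.2667; -0.0599 0.4397 1.1340; -0.2667 1.1340 4.5027]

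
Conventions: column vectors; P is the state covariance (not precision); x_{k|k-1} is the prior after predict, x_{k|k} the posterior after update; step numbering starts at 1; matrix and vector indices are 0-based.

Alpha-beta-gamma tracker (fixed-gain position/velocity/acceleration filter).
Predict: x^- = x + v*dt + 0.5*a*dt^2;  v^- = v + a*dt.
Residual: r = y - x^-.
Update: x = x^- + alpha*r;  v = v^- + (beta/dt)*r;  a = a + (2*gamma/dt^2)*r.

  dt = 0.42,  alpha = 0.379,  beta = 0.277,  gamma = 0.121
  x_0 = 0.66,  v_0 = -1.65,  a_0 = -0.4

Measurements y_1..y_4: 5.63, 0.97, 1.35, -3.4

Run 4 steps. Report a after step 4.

step 1: x_pred=-0.0683  r=5.6983  x^+=2.0914  v^+=1.9402  a^+=7.4174
step 2: x_pred=3.5604  r=-2.5904  x^+=2.5787  v^+=3.3470  a^+=3.8636
step 3: x_pred=4.3252  r=-2.9752  x^+=3.1976  v^+=3.0075  a^+=-0.2180
step 4: x_pred=4.4415  r=-7.8415  x^+=1.4696  v^+=-2.2557  a^+=-10.9756

a_post = -10.9756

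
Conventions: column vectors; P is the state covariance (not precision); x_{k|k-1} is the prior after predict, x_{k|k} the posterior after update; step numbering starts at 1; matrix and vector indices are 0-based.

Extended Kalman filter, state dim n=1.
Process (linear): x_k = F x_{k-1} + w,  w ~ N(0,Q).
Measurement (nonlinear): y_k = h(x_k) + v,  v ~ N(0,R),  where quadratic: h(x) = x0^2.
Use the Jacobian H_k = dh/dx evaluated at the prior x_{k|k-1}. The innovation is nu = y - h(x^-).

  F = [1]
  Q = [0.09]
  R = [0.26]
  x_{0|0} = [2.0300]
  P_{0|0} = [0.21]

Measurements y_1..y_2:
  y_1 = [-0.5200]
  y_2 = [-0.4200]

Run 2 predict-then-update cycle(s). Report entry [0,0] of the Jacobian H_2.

step 1: x^-=[2.0300]  P^-=[0.3000]  H_jac=[4.0600]  S=[5.2051]  K=[0.2340]  nu=[-4.6409]  x^+=[0.9440]  P^+=[0.0150]
step 2: x^-=[0.9440]  P^-=[0.1050]  H_jac=[1.8880]  S=[0.6342]  K=[0.3125]  nu=[-1.3112]  x^+=[0.5342]  P^+=[0.0430]

H_jac[0,0] = 1.8880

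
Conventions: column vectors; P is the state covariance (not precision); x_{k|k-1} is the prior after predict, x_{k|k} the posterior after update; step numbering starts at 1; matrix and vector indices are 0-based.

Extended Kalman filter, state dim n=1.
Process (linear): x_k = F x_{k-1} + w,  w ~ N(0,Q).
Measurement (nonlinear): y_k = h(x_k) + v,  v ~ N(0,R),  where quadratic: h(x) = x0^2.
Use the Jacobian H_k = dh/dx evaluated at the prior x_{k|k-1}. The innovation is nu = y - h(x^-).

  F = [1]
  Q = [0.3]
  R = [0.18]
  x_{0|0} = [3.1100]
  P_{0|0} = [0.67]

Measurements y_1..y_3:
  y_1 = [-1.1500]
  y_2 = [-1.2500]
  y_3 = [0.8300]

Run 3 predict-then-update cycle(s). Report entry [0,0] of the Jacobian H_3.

step 1: x^-=[3.1100]  P^-=[0.9700]  H_jac=[6.2200]  S=[37.7077]  K=[0.1600]  nu=[-10.8221]  x^+=[1.3784]  P^+=[0.0046]
step 2: x^-=[1.3784]  P^-=[0.3046]  H_jac=[2.7568]  S=[2.4952]  K=[0.3366]  nu=[-3.1500]  x^+=[0.3182]  P^+=[0.0220]
step 3: x^-=[0.3182]  P^-=[0.3220]  H_jac=[0.6364]  S=[0.3104]  K=[0.6601]  nu=[0.7287]  x^+=[0.7993]  P^+=[0.1867]

H_jac[0,0] = 0.6364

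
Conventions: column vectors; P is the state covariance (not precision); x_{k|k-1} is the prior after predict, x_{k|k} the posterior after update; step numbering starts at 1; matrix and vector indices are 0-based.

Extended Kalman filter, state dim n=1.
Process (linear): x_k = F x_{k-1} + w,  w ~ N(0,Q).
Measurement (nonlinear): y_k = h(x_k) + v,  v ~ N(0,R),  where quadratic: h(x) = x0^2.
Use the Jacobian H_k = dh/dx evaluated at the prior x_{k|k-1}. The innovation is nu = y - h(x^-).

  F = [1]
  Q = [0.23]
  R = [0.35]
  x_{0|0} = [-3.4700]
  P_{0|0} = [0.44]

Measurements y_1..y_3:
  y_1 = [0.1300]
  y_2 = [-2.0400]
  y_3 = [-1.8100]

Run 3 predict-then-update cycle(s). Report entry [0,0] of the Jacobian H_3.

H_jac[0,0] = -0.9283

step 1: x^-=[-3.4700]  P^-=[0.6700]  H_jac=[-6.9400]  S=[32.6196]  K=[-0.1425]  nu=[-11.9109]  x^+=[-1.7721]  P^+=[0.0072]
step 2: x^-=[-1.7721]  P^-=[0.2372]  H_jac=[-3.5443]  S=[3.3296]  K=[-0.2525]  nu=[-5.1805]  x^+=[-0.4641]  P^+=[0.0249]
step 3: x^-=[-0.4641]  P^-=[0.2549]  H_jac=[-0.9283]  S=[0.5697]  K=[-0.4154]  nu=[-2.0254]  x^+=[0.3772]  P^+=[0.1566]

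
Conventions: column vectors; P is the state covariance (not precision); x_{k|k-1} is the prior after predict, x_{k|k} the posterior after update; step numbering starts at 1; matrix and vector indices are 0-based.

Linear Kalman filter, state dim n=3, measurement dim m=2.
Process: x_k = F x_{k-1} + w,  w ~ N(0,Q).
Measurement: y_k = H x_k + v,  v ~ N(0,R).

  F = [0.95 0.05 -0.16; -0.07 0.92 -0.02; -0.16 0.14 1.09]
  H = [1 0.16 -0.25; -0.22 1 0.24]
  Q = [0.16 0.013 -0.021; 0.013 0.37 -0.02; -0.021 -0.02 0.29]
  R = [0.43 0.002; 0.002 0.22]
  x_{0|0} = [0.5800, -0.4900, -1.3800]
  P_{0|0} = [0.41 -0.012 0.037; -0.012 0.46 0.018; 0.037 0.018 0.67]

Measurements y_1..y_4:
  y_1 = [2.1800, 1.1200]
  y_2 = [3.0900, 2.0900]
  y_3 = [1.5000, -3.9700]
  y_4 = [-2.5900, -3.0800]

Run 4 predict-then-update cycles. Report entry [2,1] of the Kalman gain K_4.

K[2,1] = 0.2070

step 1: x^-=[0.7473, -0.4638, -1.6656]  P^-=[0.5357 -0.0044 -0.1586; -0.0044 0.7626 0.0464; -0.1586 0.0464 1.0987]  S=[1.1280 -0.1206; -0.1206 1.1128]  K=[0.4998 -0.0899; 0.1704 0.7147; -0.3484 0.2723]  nu=[1.0905, 2.1480]  x^+=[1.0993, 1.2571, -1.4607]  P^+=[0.2341 0.0123 0.0852; 0.0123 0.1909 -0.1276; 0.0852 -0.1276 0.8564]
step 2: x^-=[1.3409, 1.1088, -1.5921]  P^-=[0.3709 0.0379 -0.1167; 0.0379 0.5364 -0.1472; -0.1167 -0.1472 1.2480]  S=[0.9749 -0.0354; -0.0354 0.7713]  K=[0.4139 -0.0740; 0.1881 0.6475; -0.4563 0.2098]  nu=[1.1737, 1.6583]  x^+=[1.7040, 2.4034, -1.7796]  P^+=[0.1975 0.0079 0.0837; 0.0079 0.1871 -0.1774; 0.0837 -0.1774 1.0043]
step 3: x^-=[2.0237, 2.1274, -1.8759]  P^-=[0.3426 0.0442 -0.1408; 0.0442 0.5355 -0.2003; -0.1408 -0.2003 1.4082]  S=[0.9749 -0.0287; -0.0287 0.7525]  K=[0.3927 -0.0713; 0.2035 0.6426; -0.5324 0.2038]  nu=[-1.3330, -5.2020]  x^+=[1.8714, -1.4867, -2.2265]  P^+=[0.1868 0.0076 0.0774; 0.0076 0.1919 -0.2019; 0.0774 -0.2019 1.0944]
step 4: x^-=[2.0597, -1.4542, -2.9345]  P^-=[0.3375 0.0489 -0.1624; 0.0489 0.5404 -0.2258; -0.1624 -0.2258 1.5099]  S=[0.9906 -0.0294; -0.0294 0.7510]  K=[0.3875 -0.0706; 0.2126 0.6415; -0.5753 0.2070]  nu=[-5.1507, -0.4684]  x^+=[0.0968, -2.8497, -0.0685]  P^+=[0.1834 0.0081 0.0730; 0.0081 0.1947 -0.2139; 0.0730 -0.2139 1.1429]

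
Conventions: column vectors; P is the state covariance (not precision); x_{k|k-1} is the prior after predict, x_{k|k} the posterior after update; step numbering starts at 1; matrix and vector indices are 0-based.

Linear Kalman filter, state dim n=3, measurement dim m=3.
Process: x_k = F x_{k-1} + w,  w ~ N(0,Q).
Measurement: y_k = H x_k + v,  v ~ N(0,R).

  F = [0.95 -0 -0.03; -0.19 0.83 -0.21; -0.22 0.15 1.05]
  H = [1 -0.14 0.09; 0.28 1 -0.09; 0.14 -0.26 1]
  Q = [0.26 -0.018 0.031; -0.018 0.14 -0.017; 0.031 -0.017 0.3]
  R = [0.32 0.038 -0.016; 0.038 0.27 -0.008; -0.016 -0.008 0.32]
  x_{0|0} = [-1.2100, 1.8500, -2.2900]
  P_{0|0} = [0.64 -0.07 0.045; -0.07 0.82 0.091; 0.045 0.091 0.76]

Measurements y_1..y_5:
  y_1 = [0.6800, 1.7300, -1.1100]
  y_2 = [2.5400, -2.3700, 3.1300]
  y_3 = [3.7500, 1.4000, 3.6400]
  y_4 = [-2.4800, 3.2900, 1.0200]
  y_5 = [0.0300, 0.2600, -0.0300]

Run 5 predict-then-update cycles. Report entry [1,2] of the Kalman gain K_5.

K[1,2] = -0.0073

step 1: x^-=[-1.0808, 2.2463, -1.8608]  P^-=[0.8357 -0.1949 -0.0919; -0.1949 0.7555 0.0286; -0.0919 0.0286 1.1998]  S=[1.2176 -0.0219 0.1933; -0.0219 0.9910 -0.2881; 0.1933 -0.2881 1.5609]  K=[0.7076 0.0550 -0.0289; -0.2377 0.7097 0.0354; -0.1136 0.1217 0.7922]  nu=[2.2428, -0.3811, 1.4862]  x^+=[0.4422, 1.4953, -0.9847]  P^+=[0.2305 -0.0280 -0.0606; -0.0280 0.1959 0.0643; -0.0606 0.0643 0.2796]
step 2: x^-=[0.4496, 1.3638, -0.9069]  P^-=[0.4717 -0.0698 -0.0911; -0.0698 0.2772 0.0246; -0.0911 0.0246 0.6739]  S=[0.8052 0.0672 0.0440; 0.0672 0.5507 -0.1261; 0.0440 -0.1261 0.9886]  K=[0.5851 0.0505 -0.0266; -0.1735 0.4878 0.0120; -0.0833 0.0524 0.6726]  nu=[2.3629, -3.9414, 4.3286]  x^+=[1.5179, -0.9165, 1.6013]  P^+=[0.1911 -0.0220 -0.0507; -0.0220 0.1348 0.0409; -0.0507 0.0409 0.2339]
step 3: x^-=[1.3940, -1.3853, 1.2100]  P^-=[0.4355 -0.0595 -0.0706; -0.0595 0.2387 0.0029; -0.0706 0.0029 0.6079]  S=[0.7690 0.0693 0.0531; 0.0693 0.5175 -0.1276; 0.0531 -0.1276 0.9356]  K=[0.5655 0.0526 -0.0186; -0.1609 0.4498 -0.0017; -0.0685 0.0303 0.6464]  nu=[2.0531, 2.5039, 1.8747]  x^+=[2.6518, -0.5927, 2.3569]  P^+=[0.1846 -0.0200 -0.0465; -0.0200 0.1240 0.0335; -0.0465 0.0335 0.2229]
step 4: x^-=[2.4485, -1.4907, 1.8025]  P^-=[0.4295 -0.0575 -0.0643; -0.0575 0.2328 -0.0035; -0.0643 -0.0035 0.5908]  S=[0.7635 0.0694 0.0573; 0.0694 0.5129 -0.1295; 0.0573 -0.1295 0.9230]  K=[0.5618 0.0536 -0.0157; -0.1583 0.4430 -0.0061; -0.0641 0.0244 0.6388]  nu=[-5.2994, 4.2574, -1.5129]  x^+=[-0.2771, 1.2433, 1.2795]  P^+=[0.1834 -0.0195 -0.0452; -0.0195 0.1219 0.0315; -0.0452 0.0315 0.2197]
step 5: x^-=[-0.3016, 0.8159, 1.5910]  P^-=[0.4283 -0.0571 -0.0625; -0.0571 0.2319 -0.0051; -0.0625 -0.0051 0.5859]  S=[0.7625 0.0694 0.0586; 0.0694 0.5123 -0.1301; 0.0586 -0.1301 0.9193]  K=[0.5611 0.0539 -0.0148; -0.1577 0.4418 -0.0073; -0.0629 0.0230 0.6366]  nu=[0.3026, -0.3282, -1.3666]  x^+=[-0.1292, 0.6331, 0.6945]  P^+=[0.1832 -0.0193 -0.0448; -0.0193 0.1216 0.0310; -0.0448 0.0310 0.2188]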